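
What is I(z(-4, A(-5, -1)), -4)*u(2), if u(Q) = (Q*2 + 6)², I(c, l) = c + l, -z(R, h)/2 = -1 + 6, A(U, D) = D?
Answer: -1400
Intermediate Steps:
z(R, h) = -10 (z(R, h) = -2*(-1 + 6) = -2*5 = -10)
u(Q) = (6 + 2*Q)² (u(Q) = (2*Q + 6)² = (6 + 2*Q)²)
I(z(-4, A(-5, -1)), -4)*u(2) = (-10 - 4)*(4*(3 + 2)²) = -56*5² = -56*25 = -14*100 = -1400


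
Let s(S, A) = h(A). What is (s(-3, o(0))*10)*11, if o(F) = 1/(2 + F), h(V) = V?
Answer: 55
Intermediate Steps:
s(S, A) = A
(s(-3, o(0))*10)*11 = (10/(2 + 0))*11 = (10/2)*11 = ((½)*10)*11 = 5*11 = 55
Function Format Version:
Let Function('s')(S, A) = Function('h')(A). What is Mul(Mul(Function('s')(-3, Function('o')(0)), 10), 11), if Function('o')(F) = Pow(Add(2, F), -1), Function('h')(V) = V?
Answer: 55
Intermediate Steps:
Function('s')(S, A) = A
Mul(Mul(Function('s')(-3, Function('o')(0)), 10), 11) = Mul(Mul(Pow(Add(2, 0), -1), 10), 11) = Mul(Mul(Pow(2, -1), 10), 11) = Mul(Mul(Rational(1, 2), 10), 11) = Mul(5, 11) = 55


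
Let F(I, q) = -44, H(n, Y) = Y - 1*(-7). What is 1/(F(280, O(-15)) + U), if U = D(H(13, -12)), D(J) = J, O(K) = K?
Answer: -1/49 ≈ -0.020408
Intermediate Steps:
H(n, Y) = 7 + Y (H(n, Y) = Y + 7 = 7 + Y)
U = -5 (U = 7 - 12 = -5)
1/(F(280, O(-15)) + U) = 1/(-44 - 5) = 1/(-49) = -1/49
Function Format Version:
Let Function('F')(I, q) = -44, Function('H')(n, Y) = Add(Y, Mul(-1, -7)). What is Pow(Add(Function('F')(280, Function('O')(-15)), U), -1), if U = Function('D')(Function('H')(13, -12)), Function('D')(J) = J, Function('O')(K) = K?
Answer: Rational(-1, 49) ≈ -0.020408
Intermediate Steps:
Function('H')(n, Y) = Add(7, Y) (Function('H')(n, Y) = Add(Y, 7) = Add(7, Y))
U = -5 (U = Add(7, -12) = -5)
Pow(Add(Function('F')(280, Function('O')(-15)), U), -1) = Pow(Add(-44, -5), -1) = Pow(-49, -1) = Rational(-1, 49)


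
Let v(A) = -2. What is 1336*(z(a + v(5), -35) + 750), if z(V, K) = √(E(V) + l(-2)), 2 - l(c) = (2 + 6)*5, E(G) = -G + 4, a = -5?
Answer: 1002000 + 4008*I*√3 ≈ 1.002e+6 + 6942.1*I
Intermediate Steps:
E(G) = 4 - G
l(c) = -38 (l(c) = 2 - (2 + 6)*5 = 2 - 8*5 = 2 - 1*40 = 2 - 40 = -38)
z(V, K) = √(-34 - V) (z(V, K) = √((4 - V) - 38) = √(-34 - V))
1336*(z(a + v(5), -35) + 750) = 1336*(√(-34 - (-5 - 2)) + 750) = 1336*(√(-34 - 1*(-7)) + 750) = 1336*(√(-34 + 7) + 750) = 1336*(√(-27) + 750) = 1336*(3*I*√3 + 750) = 1336*(750 + 3*I*√3) = 1002000 + 4008*I*√3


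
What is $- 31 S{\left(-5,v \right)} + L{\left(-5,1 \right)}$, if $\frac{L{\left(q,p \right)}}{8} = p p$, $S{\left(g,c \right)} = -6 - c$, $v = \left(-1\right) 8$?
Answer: $-54$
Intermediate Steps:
$v = -8$
$L{\left(q,p \right)} = 8 p^{2}$ ($L{\left(q,p \right)} = 8 p p = 8 p^{2}$)
$- 31 S{\left(-5,v \right)} + L{\left(-5,1 \right)} = - 31 \left(-6 - -8\right) + 8 \cdot 1^{2} = - 31 \left(-6 + 8\right) + 8 \cdot 1 = \left(-31\right) 2 + 8 = -62 + 8 = -54$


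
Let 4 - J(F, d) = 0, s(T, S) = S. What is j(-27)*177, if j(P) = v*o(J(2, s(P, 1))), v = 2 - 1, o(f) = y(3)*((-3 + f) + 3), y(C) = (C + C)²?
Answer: 25488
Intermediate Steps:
J(F, d) = 4 (J(F, d) = 4 - 1*0 = 4 + 0 = 4)
y(C) = 4*C² (y(C) = (2*C)² = 4*C²)
o(f) = 36*f (o(f) = (4*3²)*((-3 + f) + 3) = (4*9)*f = 36*f)
v = 1
j(P) = 144 (j(P) = 1*(36*4) = 1*144 = 144)
j(-27)*177 = 144*177 = 25488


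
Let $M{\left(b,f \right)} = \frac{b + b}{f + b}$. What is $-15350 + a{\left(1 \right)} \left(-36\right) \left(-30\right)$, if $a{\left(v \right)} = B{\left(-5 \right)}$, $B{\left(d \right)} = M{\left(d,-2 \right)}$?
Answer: $- \frac{96650}{7} \approx -13807.0$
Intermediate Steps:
$M{\left(b,f \right)} = \frac{2 b}{b + f}$
$B{\left(d \right)} = \frac{2 d}{-2 + d}$ ($B{\left(d \right)} = \frac{2 d}{d - 2} = \frac{2 d}{-2 + d}$)
$a{\left(v \right)} = \frac{10}{7}$ ($a{\left(v \right)} = 2 \left(-5\right) \frac{1}{-2 - 5} = 2 \left(-5\right) \frac{1}{-7} = 2 \left(-5\right) \left(- \frac{1}{7}\right) = \frac{10}{7}$)
$-15350 + a{\left(1 \right)} \left(-36\right) \left(-30\right) = -15350 + \frac{10}{7} \left(-36\right) \left(-30\right) = -15350 - - \frac{10800}{7} = -15350 + \frac{10800}{7} = - \frac{96650}{7}$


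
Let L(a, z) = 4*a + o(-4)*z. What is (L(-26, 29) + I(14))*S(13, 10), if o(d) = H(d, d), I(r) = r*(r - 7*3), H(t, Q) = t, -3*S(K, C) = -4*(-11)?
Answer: 4664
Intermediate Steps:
S(K, C) = -44/3 (S(K, C) = -(-4)*(-11)/3 = -1/3*44 = -44/3)
I(r) = r*(-21 + r) (I(r) = r*(r - 21) = r*(-21 + r))
o(d) = d
L(a, z) = -4*z + 4*a (L(a, z) = 4*a - 4*z = -4*z + 4*a)
(L(-26, 29) + I(14))*S(13, 10) = ((-4*29 + 4*(-26)) + 14*(-21 + 14))*(-44/3) = ((-116 - 104) + 14*(-7))*(-44/3) = (-220 - 98)*(-44/3) = -318*(-44/3) = 4664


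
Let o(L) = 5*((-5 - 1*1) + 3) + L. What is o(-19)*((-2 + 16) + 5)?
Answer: -646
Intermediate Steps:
o(L) = -15 + L (o(L) = 5*((-5 - 1) + 3) + L = 5*(-6 + 3) + L = 5*(-3) + L = -15 + L)
o(-19)*((-2 + 16) + 5) = (-15 - 19)*((-2 + 16) + 5) = -34*(14 + 5) = -34*19 = -646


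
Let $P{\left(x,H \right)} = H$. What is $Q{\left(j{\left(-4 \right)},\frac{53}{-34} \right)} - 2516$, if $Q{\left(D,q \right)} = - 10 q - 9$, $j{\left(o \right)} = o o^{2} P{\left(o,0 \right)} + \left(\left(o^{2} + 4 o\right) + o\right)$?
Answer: $- \frac{42660}{17} \approx -2509.4$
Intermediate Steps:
$j{\left(o \right)} = o^{2} + 5 o$ ($j{\left(o \right)} = o o^{2} \cdot 0 + \left(\left(o^{2} + 4 o\right) + o\right) = o^{3} \cdot 0 + \left(o^{2} + 5 o\right) = 0 + \left(o^{2} + 5 o\right) = o^{2} + 5 o$)
$Q{\left(D,q \right)} = -9 - 10 q$
$Q{\left(j{\left(-4 \right)},\frac{53}{-34} \right)} - 2516 = \left(-9 - 10 \frac{53}{-34}\right) - 2516 = \left(-9 - 10 \cdot 53 \left(- \frac{1}{34}\right)\right) - 2516 = \left(-9 - - \frac{265}{17}\right) - 2516 = \left(-9 + \frac{265}{17}\right) - 2516 = \frac{112}{17} - 2516 = - \frac{42660}{17}$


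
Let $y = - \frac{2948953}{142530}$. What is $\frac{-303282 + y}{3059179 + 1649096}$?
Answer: $- \frac{43229732413}{671070435750} \approx -0.064419$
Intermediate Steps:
$y = - \frac{2948953}{142530}$ ($y = \left(-2948953\right) \frac{1}{142530} = - \frac{2948953}{142530} \approx -20.69$)
$\frac{-303282 + y}{3059179 + 1649096} = \frac{-303282 - \frac{2948953}{142530}}{3059179 + 1649096} = - \frac{43229732413}{142530 \cdot 4708275} = \left(- \frac{43229732413}{142530}\right) \frac{1}{4708275} = - \frac{43229732413}{671070435750}$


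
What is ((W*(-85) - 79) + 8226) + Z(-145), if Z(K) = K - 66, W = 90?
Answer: 286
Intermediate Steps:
Z(K) = -66 + K
((W*(-85) - 79) + 8226) + Z(-145) = ((90*(-85) - 79) + 8226) + (-66 - 145) = ((-7650 - 79) + 8226) - 211 = (-7729 + 8226) - 211 = 497 - 211 = 286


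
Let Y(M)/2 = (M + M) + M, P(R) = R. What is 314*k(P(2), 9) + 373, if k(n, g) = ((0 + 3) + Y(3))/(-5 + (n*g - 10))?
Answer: 2571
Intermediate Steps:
Y(M) = 6*M (Y(M) = 2*((M + M) + M) = 2*(2*M + M) = 2*(3*M) = 6*M)
k(n, g) = 21/(-15 + g*n) (k(n, g) = ((0 + 3) + 6*3)/(-5 + (n*g - 10)) = (3 + 18)/(-5 + (g*n - 10)) = 21/(-5 + (-10 + g*n)) = 21/(-15 + g*n))
314*k(P(2), 9) + 373 = 314*(21/(-15 + 9*2)) + 373 = 314*(21/(-15 + 18)) + 373 = 314*(21/3) + 373 = 314*(21*(⅓)) + 373 = 314*7 + 373 = 2198 + 373 = 2571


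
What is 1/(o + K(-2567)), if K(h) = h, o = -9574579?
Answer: -1/9577146 ≈ -1.0442e-7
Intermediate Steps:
1/(o + K(-2567)) = 1/(-9574579 - 2567) = 1/(-9577146) = -1/9577146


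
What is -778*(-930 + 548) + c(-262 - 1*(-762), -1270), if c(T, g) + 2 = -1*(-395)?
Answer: 297589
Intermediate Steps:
c(T, g) = 393 (c(T, g) = -2 - 1*(-395) = -2 + 395 = 393)
-778*(-930 + 548) + c(-262 - 1*(-762), -1270) = -778*(-930 + 548) + 393 = -778*(-382) + 393 = 297196 + 393 = 297589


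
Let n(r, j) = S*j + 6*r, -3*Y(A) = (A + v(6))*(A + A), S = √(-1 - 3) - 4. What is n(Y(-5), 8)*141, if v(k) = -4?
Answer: -29892 + 2256*I ≈ -29892.0 + 2256.0*I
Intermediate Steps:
S = -4 + 2*I (S = √(-4) - 4 = 2*I - 4 = -4 + 2*I ≈ -4.0 + 2.0*I)
Y(A) = -2*A*(-4 + A)/3 (Y(A) = -(A - 4)*(A + A)/3 = -(-4 + A)*2*A/3 = -2*A*(-4 + A)/3)
n(r, j) = 6*r + j*(-4 + 2*I) (n(r, j) = (-4 + 2*I)*j + 6*r = j*(-4 + 2*I) + 6*r = 6*r + j*(-4 + 2*I))
n(Y(-5), 8)*141 = (6*((⅔)*(-5)*(4 - 1*(-5))) - 2*8*(2 - I))*141 = (6*((⅔)*(-5)*(4 + 5)) + (-32 + 16*I))*141 = (6*((⅔)*(-5)*9) + (-32 + 16*I))*141 = (6*(-30) + (-32 + 16*I))*141 = (-180 + (-32 + 16*I))*141 = (-212 + 16*I)*141 = -29892 + 2256*I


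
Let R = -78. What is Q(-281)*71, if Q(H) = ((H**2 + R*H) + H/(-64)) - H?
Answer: 459690991/64 ≈ 7.1827e+6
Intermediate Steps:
Q(H) = H**2 - 5057*H/64 (Q(H) = ((H**2 - 78*H) + H/(-64)) - H = ((H**2 - 78*H) + H*(-1/64)) - H = ((H**2 - 78*H) - H/64) - H = (H**2 - 4993*H/64) - H = H**2 - 5057*H/64)
Q(-281)*71 = ((1/64)*(-281)*(-5057 + 64*(-281)))*71 = ((1/64)*(-281)*(-5057 - 17984))*71 = ((1/64)*(-281)*(-23041))*71 = (6474521/64)*71 = 459690991/64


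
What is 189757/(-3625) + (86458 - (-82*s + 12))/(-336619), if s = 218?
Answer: -64253978833/1220243875 ≈ -52.657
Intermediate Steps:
189757/(-3625) + (86458 - (-82*s + 12))/(-336619) = 189757/(-3625) + (86458 - (-82*218 + 12))/(-336619) = 189757*(-1/3625) + (86458 - (-17876 + 12))*(-1/336619) = -189757/3625 + (86458 - 1*(-17864))*(-1/336619) = -189757/3625 + (86458 + 17864)*(-1/336619) = -189757/3625 + 104322*(-1/336619) = -189757/3625 - 104322/336619 = -64253978833/1220243875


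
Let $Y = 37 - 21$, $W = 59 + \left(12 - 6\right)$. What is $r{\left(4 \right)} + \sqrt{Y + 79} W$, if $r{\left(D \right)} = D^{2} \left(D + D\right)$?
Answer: $128 + 65 \sqrt{95} \approx 761.54$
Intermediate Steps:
$W = 65$ ($W = 59 + 6 = 65$)
$Y = 16$
$r{\left(D \right)} = 2 D^{3}$ ($r{\left(D \right)} = D^{2} \cdot 2 D = 2 D^{3}$)
$r{\left(4 \right)} + \sqrt{Y + 79} W = 2 \cdot 4^{3} + \sqrt{16 + 79} \cdot 65 = 2 \cdot 64 + \sqrt{95} \cdot 65 = 128 + 65 \sqrt{95}$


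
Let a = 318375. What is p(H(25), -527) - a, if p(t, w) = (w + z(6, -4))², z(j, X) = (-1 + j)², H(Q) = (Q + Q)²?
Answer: -66371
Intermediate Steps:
H(Q) = 4*Q² (H(Q) = (2*Q)² = 4*Q²)
p(t, w) = (25 + w)² (p(t, w) = (w + (-1 + 6)²)² = (w + 5²)² = (w + 25)² = (25 + w)²)
p(H(25), -527) - a = (25 - 527)² - 1*318375 = (-502)² - 318375 = 252004 - 318375 = -66371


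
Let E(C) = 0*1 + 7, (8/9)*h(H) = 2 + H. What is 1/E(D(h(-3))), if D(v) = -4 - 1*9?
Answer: ⅐ ≈ 0.14286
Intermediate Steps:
h(H) = 9/4 + 9*H/8 (h(H) = 9*(2 + H)/8 = 9/4 + 9*H/8)
D(v) = -13 (D(v) = -4 - 9 = -13)
E(C) = 7 (E(C) = 0 + 7 = 7)
1/E(D(h(-3))) = 1/7 = ⅐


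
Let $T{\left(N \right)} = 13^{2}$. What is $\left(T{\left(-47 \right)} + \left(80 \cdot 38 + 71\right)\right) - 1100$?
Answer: $2180$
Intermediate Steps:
$T{\left(N \right)} = 169$
$\left(T{\left(-47 \right)} + \left(80 \cdot 38 + 71\right)\right) - 1100 = \left(169 + \left(80 \cdot 38 + 71\right)\right) - 1100 = \left(169 + \left(3040 + 71\right)\right) - 1100 = \left(169 + 3111\right) - 1100 = 3280 - 1100 = 2180$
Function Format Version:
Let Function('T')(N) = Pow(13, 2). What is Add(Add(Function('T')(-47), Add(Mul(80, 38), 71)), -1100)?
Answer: 2180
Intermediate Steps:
Function('T')(N) = 169
Add(Add(Function('T')(-47), Add(Mul(80, 38), 71)), -1100) = Add(Add(169, Add(Mul(80, 38), 71)), -1100) = Add(Add(169, Add(3040, 71)), -1100) = Add(Add(169, 3111), -1100) = Add(3280, -1100) = 2180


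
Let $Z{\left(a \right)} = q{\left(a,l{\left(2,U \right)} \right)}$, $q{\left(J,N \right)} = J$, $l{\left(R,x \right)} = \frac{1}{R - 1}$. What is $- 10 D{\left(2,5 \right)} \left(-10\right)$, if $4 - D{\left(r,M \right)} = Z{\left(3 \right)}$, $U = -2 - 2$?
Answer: $100$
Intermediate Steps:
$U = -4$
$l{\left(R,x \right)} = \frac{1}{-1 + R}$
$Z{\left(a \right)} = a$
$D{\left(r,M \right)} = 1$ ($D{\left(r,M \right)} = 4 - 3 = 1$)
$- 10 D{\left(2,5 \right)} \left(-10\right) = \left(-10\right) 1 \left(-10\right) = \left(-10\right) \left(-10\right) = 100$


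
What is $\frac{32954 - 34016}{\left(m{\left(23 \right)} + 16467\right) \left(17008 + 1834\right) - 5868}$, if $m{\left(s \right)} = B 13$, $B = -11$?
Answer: $- \frac{531}{153785470} \approx -3.4529 \cdot 10^{-6}$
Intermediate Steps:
$m{\left(s \right)} = -143$ ($m{\left(s \right)} = \left(-11\right) 13 = -143$)
$\frac{32954 - 34016}{\left(m{\left(23 \right)} + 16467\right) \left(17008 + 1834\right) - 5868} = \frac{32954 - 34016}{\left(-143 + 16467\right) \left(17008 + 1834\right) - 5868} = - \frac{1062}{16324 \cdot 18842 - 5868} = - \frac{1062}{307576808 - 5868} = - \frac{1062}{307570940} = \left(-1062\right) \frac{1}{307570940} = - \frac{531}{153785470}$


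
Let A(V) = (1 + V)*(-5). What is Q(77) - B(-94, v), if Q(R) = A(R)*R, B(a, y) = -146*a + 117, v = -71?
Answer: -43871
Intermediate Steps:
A(V) = -5 - 5*V
B(a, y) = 117 - 146*a
Q(R) = R*(-5 - 5*R) (Q(R) = (-5 - 5*R)*R = R*(-5 - 5*R))
Q(77) - B(-94, v) = -5*77*(1 + 77) - (117 - 146*(-94)) = -5*77*78 - (117 + 13724) = -30030 - 1*13841 = -30030 - 13841 = -43871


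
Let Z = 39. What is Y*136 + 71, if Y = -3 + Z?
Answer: 4967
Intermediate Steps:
Y = 36 (Y = -3 + 39 = 36)
Y*136 + 71 = 36*136 + 71 = 4896 + 71 = 4967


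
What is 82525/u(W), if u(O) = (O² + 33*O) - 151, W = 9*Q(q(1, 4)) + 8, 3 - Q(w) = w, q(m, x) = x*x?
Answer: 82525/8133 ≈ 10.147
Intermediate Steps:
q(m, x) = x²
Q(w) = 3 - w
W = -109 (W = 9*(3 - 1*4²) + 8 = 9*(3 - 1*16) + 8 = 9*(3 - 16) + 8 = 9*(-13) + 8 = -117 + 8 = -109)
u(O) = -151 + O² + 33*O
82525/u(W) = 82525/(-151 + (-109)² + 33*(-109)) = 82525/(-151 + 11881 - 3597) = 82525/8133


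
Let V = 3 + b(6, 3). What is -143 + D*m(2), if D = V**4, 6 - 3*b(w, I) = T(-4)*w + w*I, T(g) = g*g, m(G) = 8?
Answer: 9487225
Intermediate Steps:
T(g) = g**2
b(w, I) = 2 - 16*w/3 - I*w/3 (b(w, I) = 2 - ((-4)**2*w + w*I)/3 = 2 - (16*w + I*w)/3 = 2 + (-16*w/3 - I*w/3) = 2 - 16*w/3 - I*w/3)
V = -33 (V = 3 + (2 - 16/3*6 - 1/3*3*6) = 3 + (2 - 32 - 6) = 3 - 36 = -33)
D = 1185921 (D = (-33)**4 = 1185921)
-143 + D*m(2) = -143 + 1185921*8 = -143 + 9487368 = 9487225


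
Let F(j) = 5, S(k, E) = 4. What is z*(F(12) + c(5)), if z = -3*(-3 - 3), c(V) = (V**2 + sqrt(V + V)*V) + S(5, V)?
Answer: 612 + 90*sqrt(10) ≈ 896.61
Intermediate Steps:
c(V) = 4 + V**2 + sqrt(2)*V**(3/2) (c(V) = (V**2 + sqrt(V + V)*V) + 4 = (V**2 + sqrt(2*V)*V) + 4 = (V**2 + (sqrt(2)*sqrt(V))*V) + 4 = (V**2 + sqrt(2)*V**(3/2)) + 4 = 4 + V**2 + sqrt(2)*V**(3/2))
z = 18 (z = -3*(-6) = 18)
z*(F(12) + c(5)) = 18*(5 + (4 + 5**2 + sqrt(2)*5**(3/2))) = 18*(5 + (4 + 25 + sqrt(2)*(5*sqrt(5)))) = 18*(5 + (4 + 25 + 5*sqrt(10))) = 18*(5 + (29 + 5*sqrt(10))) = 18*(34 + 5*sqrt(10)) = 612 + 90*sqrt(10)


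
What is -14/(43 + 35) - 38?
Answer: -1489/39 ≈ -38.180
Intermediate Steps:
-14/(43 + 35) - 38 = -14/78 - 38 = -14*1/78 - 38 = -7/39 - 38 = -1489/39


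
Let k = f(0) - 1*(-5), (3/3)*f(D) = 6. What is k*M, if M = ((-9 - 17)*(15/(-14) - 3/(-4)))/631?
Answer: 1287/8834 ≈ 0.14569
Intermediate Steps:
f(D) = 6
k = 11 (k = 6 - 1*(-5) = 6 + 5 = 11)
M = 117/8834 (M = -26*(15*(-1/14) - 3*(-1/4))*(1/631) = -26*(-15/14 + 3/4)*(1/631) = -26*(-9/28)*(1/631) = (117/14)*(1/631) = 117/8834 ≈ 0.013244)
k*M = 11*(117/8834) = 1287/8834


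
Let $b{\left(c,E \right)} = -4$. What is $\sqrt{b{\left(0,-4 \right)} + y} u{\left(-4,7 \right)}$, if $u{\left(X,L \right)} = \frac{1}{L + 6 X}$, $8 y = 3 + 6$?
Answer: $- \frac{i \sqrt{46}}{68} \approx - 0.09974 i$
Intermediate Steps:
$y = \frac{9}{8}$ ($y = \frac{3 + 6}{8} = \frac{1}{8} \cdot 9 = \frac{9}{8} \approx 1.125$)
$\sqrt{b{\left(0,-4 \right)} + y} u{\left(-4,7 \right)} = \frac{\sqrt{-4 + \frac{9}{8}}}{7 + 6 \left(-4\right)} = \frac{\sqrt{- \frac{23}{8}}}{7 - 24} = \frac{\frac{1}{4} i \sqrt{46}}{-17} = \frac{i \sqrt{46}}{4} \left(- \frac{1}{17}\right) = - \frac{i \sqrt{46}}{68}$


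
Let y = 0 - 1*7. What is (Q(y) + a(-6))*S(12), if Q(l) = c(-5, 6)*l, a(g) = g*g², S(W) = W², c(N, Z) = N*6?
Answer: -864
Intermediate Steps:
c(N, Z) = 6*N
a(g) = g³
y = -7 (y = 0 - 7 = -7)
Q(l) = -30*l (Q(l) = (6*(-5))*l = -30*l)
(Q(y) + a(-6))*S(12) = (-30*(-7) + (-6)³)*12² = (210 - 216)*144 = -6*144 = -864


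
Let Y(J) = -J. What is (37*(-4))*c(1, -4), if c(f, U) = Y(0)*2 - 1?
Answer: 148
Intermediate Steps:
c(f, U) = -1 (c(f, U) = -1*0*2 - 1 = 0*2 - 1 = 0 - 1 = -1)
(37*(-4))*c(1, -4) = (37*(-4))*(-1) = -148*(-1) = 148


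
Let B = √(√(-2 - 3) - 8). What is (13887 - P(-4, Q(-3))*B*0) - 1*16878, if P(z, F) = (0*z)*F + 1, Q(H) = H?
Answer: -2991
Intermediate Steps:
B = √(-8 + I*√5) (B = √(√(-5) - 8) = √(I*√5 - 8) = √(-8 + I*√5) ≈ 0.39155 + 2.8554*I)
P(z, F) = 1 (P(z, F) = 0*F + 1 = 0 + 1 = 1)
(13887 - P(-4, Q(-3))*B*0) - 1*16878 = (13887 - 1*√(-8 + I*√5)*0) - 1*16878 = (13887 - √(-8 + I*√5)*0) - 16878 = (13887 - 1*0) - 16878 = (13887 + 0) - 16878 = 13887 - 16878 = -2991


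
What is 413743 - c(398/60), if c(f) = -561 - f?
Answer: 12429319/30 ≈ 4.1431e+5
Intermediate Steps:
413743 - c(398/60) = 413743 - (-561 - 398/60) = 413743 - (-561 - 1*199/30) = 413743 - (-561 - 199/30) = 413743 - 1*(-17029/30) = 413743 + 17029/30 = 12429319/30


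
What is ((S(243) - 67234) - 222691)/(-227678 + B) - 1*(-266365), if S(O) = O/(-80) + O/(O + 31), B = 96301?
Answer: 383539988872371/1439891920 ≈ 2.6637e+5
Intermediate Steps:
S(O) = -O/80 + O/(31 + O) (S(O) = O*(-1/80) + O/(31 + O) = -O/80 + O/(31 + O))
((S(243) - 67234) - 222691)/(-227678 + B) - 1*(-266365) = (((1/80)*243*(49 - 1*243)/(31 + 243) - 67234) - 222691)/(-227678 + 96301) - 1*(-266365) = (((1/80)*243*(49 - 243)/274 - 67234) - 222691)/(-131377) + 266365 = (((1/80)*243*(1/274)*(-194) - 67234) - 222691)*(-1/131377) + 266365 = ((-23571/10960 - 67234) - 222691)*(-1/131377) + 266365 = (-736908211/10960 - 222691)*(-1/131377) + 266365 = -3177601571/10960*(-1/131377) + 266365 = 3177601571/1439891920 + 266365 = 383539988872371/1439891920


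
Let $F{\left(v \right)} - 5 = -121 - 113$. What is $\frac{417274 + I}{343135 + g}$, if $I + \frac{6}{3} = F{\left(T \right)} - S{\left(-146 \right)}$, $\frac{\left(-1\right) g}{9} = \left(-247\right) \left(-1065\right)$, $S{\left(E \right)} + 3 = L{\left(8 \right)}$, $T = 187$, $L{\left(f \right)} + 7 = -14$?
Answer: $- \frac{417067}{2024360} \approx -0.20602$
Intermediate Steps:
$L{\left(f \right)} = -21$ ($L{\left(f \right)} = -7 - 14 = -21$)
$S{\left(E \right)} = -24$ ($S{\left(E \right)} = -3 - 21 = -24$)
$F{\left(v \right)} = -229$ ($F{\left(v \right)} = 5 - 234 = -229$)
$g = -2367495$ ($g = - 9 \left(\left(-247\right) \left(-1065\right)\right) = \left(-9\right) 263055 = -2367495$)
$I = -207$ ($I = -2 - 205 = -207$)
$\frac{417274 + I}{343135 + g} = \frac{417274 - 207}{343135 - 2367495} = \frac{417067}{-2024360} = 417067 \left(- \frac{1}{2024360}\right) = - \frac{417067}{2024360}$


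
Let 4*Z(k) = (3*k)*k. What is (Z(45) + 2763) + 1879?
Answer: 24643/4 ≈ 6160.8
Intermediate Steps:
Z(k) = 3*k**2/4 (Z(k) = ((3*k)*k)/4 = (3*k**2)/4 = 3*k**2/4)
(Z(45) + 2763) + 1879 = ((3/4)*45**2 + 2763) + 1879 = ((3/4)*2025 + 2763) + 1879 = (6075/4 + 2763) + 1879 = 17127/4 + 1879 = 24643/4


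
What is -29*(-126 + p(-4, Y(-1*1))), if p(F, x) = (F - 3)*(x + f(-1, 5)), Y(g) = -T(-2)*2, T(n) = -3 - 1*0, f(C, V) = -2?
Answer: 4466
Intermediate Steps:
T(n) = -3 (T(n) = -3 + 0 = -3)
Y(g) = 6 (Y(g) = -1*(-3)*2 = 3*2 = 6)
p(F, x) = (-3 + F)*(-2 + x) (p(F, x) = (F - 3)*(x - 2) = (-3 + F)*(-2 + x))
-29*(-126 + p(-4, Y(-1*1))) = -29*(-126 + (6 - 3*6 - 2*(-4) - 4*6)) = -29*(-126 + (6 - 18 + 8 - 24)) = -29*(-126 - 28) = -29*(-154) = 4466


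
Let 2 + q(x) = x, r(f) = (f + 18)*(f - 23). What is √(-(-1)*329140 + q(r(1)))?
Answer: 4*√20545 ≈ 573.34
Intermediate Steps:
r(f) = (-23 + f)*(18 + f) (r(f) = (18 + f)*(-23 + f) = (-23 + f)*(18 + f))
q(x) = -2 + x
√(-(-1)*329140 + q(r(1))) = √(-(-1)*329140 + (-2 + (-414 + 1² - 5*1))) = √(-1*(-329140) + (-2 + (-414 + 1 - 5))) = √(329140 + (-2 - 418)) = √(329140 - 420) = √328720 = 4*√20545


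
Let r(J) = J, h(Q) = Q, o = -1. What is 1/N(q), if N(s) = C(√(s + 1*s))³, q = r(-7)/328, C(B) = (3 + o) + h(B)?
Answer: 551368/(164 + I*√287)³ ≈ 0.11721 - 0.03739*I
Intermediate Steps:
C(B) = 2 + B (C(B) = (3 - 1) + B = 2 + B)
q = -7/328 ≈ -0.021341
N(s) = (2 + √2*√s)³ (N(s) = (2 + √(s + 1*s))³ = (2 + √(s + s))³ = (2 + √(2*s))³ = (2 + √2*√s)³)
1/N(q) = 1/((2 + √2*√(-7/328))³) = 1/((2 + √2*(I*√574/164))³) = 1/((2 + I*√287/82)³) = (2 + I*√287/82)⁻³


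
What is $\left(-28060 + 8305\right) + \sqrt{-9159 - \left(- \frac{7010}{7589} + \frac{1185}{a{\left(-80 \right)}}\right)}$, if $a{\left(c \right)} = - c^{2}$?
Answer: $-19755 + \frac{i \sqrt{3375550085502215}}{607120} \approx -19755.0 + 95.697 i$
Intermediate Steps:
$\left(-28060 + 8305\right) + \sqrt{-9159 - \left(- \frac{7010}{7589} + \frac{1185}{a{\left(-80 \right)}}\right)} = \left(-28060 + 8305\right) + \sqrt{-9159 - \left(- \frac{7010}{7589} - \frac{237}{1280}\right)} = -19755 + \sqrt{-9159 - \left(- \frac{7010}{7589} + \frac{1185}{\left(-1\right) 6400}\right)} = -19755 + \sqrt{-9159 + \left(- \frac{1185}{-6400} + \frac{7010}{7589}\right)} = -19755 + \sqrt{-9159 + \left(\left(-1185\right) \left(- \frac{1}{6400}\right) + \frac{7010}{7589}\right)} = -19755 + \sqrt{-9159 + \left(\frac{237}{1280} + \frac{7010}{7589}\right)} = -19755 + \sqrt{-9159 + \frac{10771393}{9713920}} = -19755 + \sqrt{- \frac{88959021887}{9713920}} = -19755 + \frac{i \sqrt{3375550085502215}}{607120}$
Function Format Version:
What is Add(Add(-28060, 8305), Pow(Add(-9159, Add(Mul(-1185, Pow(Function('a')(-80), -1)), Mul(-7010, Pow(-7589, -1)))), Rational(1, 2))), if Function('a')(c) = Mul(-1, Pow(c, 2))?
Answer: Add(-19755, Mul(Rational(1, 607120), I, Pow(3375550085502215, Rational(1, 2)))) ≈ Add(-19755., Mul(95.697, I))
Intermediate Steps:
Add(Add(-28060, 8305), Pow(Add(-9159, Add(Mul(-1185, Pow(Function('a')(-80), -1)), Mul(-7010, Pow(-7589, -1)))), Rational(1, 2))) = Add(Add(-28060, 8305), Pow(Add(-9159, Add(Mul(-1185, Pow(Mul(-1, Pow(-80, 2)), -1)), Mul(-7010, Pow(-7589, -1)))), Rational(1, 2))) = Add(-19755, Pow(Add(-9159, Add(Mul(-1185, Pow(Mul(-1, 6400), -1)), Mul(-7010, Rational(-1, 7589)))), Rational(1, 2))) = Add(-19755, Pow(Add(-9159, Add(Mul(-1185, Pow(-6400, -1)), Rational(7010, 7589))), Rational(1, 2))) = Add(-19755, Pow(Add(-9159, Add(Mul(-1185, Rational(-1, 6400)), Rational(7010, 7589))), Rational(1, 2))) = Add(-19755, Pow(Add(-9159, Add(Rational(237, 1280), Rational(7010, 7589))), Rational(1, 2))) = Add(-19755, Pow(Add(-9159, Rational(10771393, 9713920)), Rational(1, 2))) = Add(-19755, Pow(Rational(-88959021887, 9713920), Rational(1, 2))) = Add(-19755, Mul(Rational(1, 607120), I, Pow(3375550085502215, Rational(1, 2))))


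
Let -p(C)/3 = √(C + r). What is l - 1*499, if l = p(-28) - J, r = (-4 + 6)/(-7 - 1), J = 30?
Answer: -529 - 3*I*√113/2 ≈ -529.0 - 15.945*I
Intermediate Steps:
r = -¼ (r = 2/(-8) = 2*(-⅛) = -¼ ≈ -0.25000)
p(C) = -3*√(-¼ + C) (p(C) = -3*√(C - ¼) = -3*√(-¼ + C))
l = -30 - 3*I*√113/2 (l = -3*√(-1 + 4*(-28))/2 - 1*30 = -3*√(-1 - 112)/2 - 30 = -3*I*√113/2 - 30 = -30 - 3*I*√113/2 ≈ -30.0 - 15.945*I)
l - 1*499 = (-30 - 3*I*√113/2) - 1*499 = (-30 - 3*I*√113/2) - 499 = -529 - 3*I*√113/2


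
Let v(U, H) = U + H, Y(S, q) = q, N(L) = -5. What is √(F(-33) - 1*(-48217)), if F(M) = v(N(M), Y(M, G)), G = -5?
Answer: √48207 ≈ 219.56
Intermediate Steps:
v(U, H) = H + U
F(M) = -10 (F(M) = -5 - 5 = -10)
√(F(-33) - 1*(-48217)) = √(-10 - 1*(-48217)) = √(-10 + 48217) = √48207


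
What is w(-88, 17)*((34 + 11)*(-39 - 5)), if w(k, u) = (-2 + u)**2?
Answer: -445500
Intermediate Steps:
w(-88, 17)*((34 + 11)*(-39 - 5)) = (-2 + 17)**2*((34 + 11)*(-39 - 5)) = 15**2*(45*(-44)) = 225*(-1980) = -445500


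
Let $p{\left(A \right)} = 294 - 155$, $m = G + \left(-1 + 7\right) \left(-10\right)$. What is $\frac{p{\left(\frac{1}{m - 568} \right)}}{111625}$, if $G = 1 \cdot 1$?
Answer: $\frac{139}{111625} \approx 0.0012452$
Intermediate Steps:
$G = 1$
$m = -59$ ($m = 1 + \left(-1 + 7\right) \left(-10\right) = 1 + 6 \left(-10\right) = 1 - 60 = -59$)
$p{\left(A \right)} = 139$ ($p{\left(A \right)} = 294 - 155 = 139$)
$\frac{p{\left(\frac{1}{m - 568} \right)}}{111625} = \frac{139}{111625}$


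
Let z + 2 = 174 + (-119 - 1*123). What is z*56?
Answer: -3920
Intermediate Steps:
z = -70 (z = -2 + (174 + (-119 - 1*123)) = -2 + (174 + (-119 - 123)) = -2 + (174 - 242) = -2 - 68 = -70)
z*56 = -70*56 = -3920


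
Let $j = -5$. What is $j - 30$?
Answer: $-35$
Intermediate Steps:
$j - 30 = -5 - 30 = -35$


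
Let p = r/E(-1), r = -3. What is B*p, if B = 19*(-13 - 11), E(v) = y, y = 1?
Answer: 1368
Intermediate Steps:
E(v) = 1
p = -3 (p = -3/1 = -3*1 = -3)
B = -456 (B = 19*(-24) = -456)
B*p = -456*(-3) = 1368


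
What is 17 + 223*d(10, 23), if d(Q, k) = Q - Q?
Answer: 17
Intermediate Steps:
d(Q, k) = 0
17 + 223*d(10, 23) = 17 + 223*0 = 17 + 0 = 17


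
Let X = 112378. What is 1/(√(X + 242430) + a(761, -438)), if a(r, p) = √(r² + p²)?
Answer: 1/(√770965 + 2*√88702) ≈ 0.00067856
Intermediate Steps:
a(r, p) = √(p² + r²)
1/(√(X + 242430) + a(761, -438)) = 1/(√(112378 + 242430) + √((-438)² + 761²)) = 1/(√354808 + √(191844 + 579121)) = 1/(2*√88702 + √770965) = 1/(√770965 + 2*√88702)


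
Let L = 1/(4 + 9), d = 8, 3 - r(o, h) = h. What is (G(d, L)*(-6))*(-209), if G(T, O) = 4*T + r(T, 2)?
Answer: 41382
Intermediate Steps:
r(o, h) = 3 - h
L = 1/13 ≈ 0.076923
G(T, O) = 1 + 4*T (G(T, O) = 4*T + (3 - 1*2) = 4*T + (3 - 2) = 4*T + 1 = 1 + 4*T)
(G(d, L)*(-6))*(-209) = ((1 + 4*8)*(-6))*(-209) = ((1 + 32)*(-6))*(-209) = (33*(-6))*(-209) = -198*(-209) = 41382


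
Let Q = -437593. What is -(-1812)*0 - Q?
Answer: 437593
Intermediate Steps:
-(-1812)*0 - Q = -(-1812)*0 - 1*(-437593) = -604*0 + 437593 = 0 + 437593 = 437593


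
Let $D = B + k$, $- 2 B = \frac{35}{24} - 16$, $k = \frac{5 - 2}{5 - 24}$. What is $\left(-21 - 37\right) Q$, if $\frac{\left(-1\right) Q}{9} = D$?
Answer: $\frac{564369}{152} \approx 3713.0$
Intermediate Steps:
$k = - \frac{3}{19}$ ($k = \frac{3}{-19} = 3 \left(- \frac{1}{19}\right) = - \frac{3}{19} \approx -0.15789$)
$B = \frac{349}{48}$ ($B = - \frac{\frac{35}{24} - 16}{2} = \left(- \frac{1}{2}\right) \left(- \frac{349}{24}\right) = \frac{349}{48} \approx 7.2708$)
$D = \frac{6487}{912}$ ($D = \frac{349}{48} - \frac{3}{19} = \frac{6487}{912} \approx 7.1129$)
$Q = - \frac{19461}{304}$ ($Q = \left(-9\right) \frac{6487}{912} = - \frac{19461}{304} \approx -64.016$)
$\left(-21 - 37\right) Q = \left(-21 - 37\right) \left(- \frac{19461}{304}\right) = \left(-58\right) \left(- \frac{19461}{304}\right) = \frac{564369}{152}$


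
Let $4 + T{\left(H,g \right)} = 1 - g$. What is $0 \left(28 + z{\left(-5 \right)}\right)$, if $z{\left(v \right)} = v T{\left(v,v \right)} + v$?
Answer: $0$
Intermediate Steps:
$T{\left(H,g \right)} = -3 - g$ ($T{\left(H,g \right)} = -4 - \left(-1 + g\right) = -3 - g$)
$z{\left(v \right)} = v + v \left(-3 - v\right)$ ($z{\left(v \right)} = v \left(-3 - v\right) + v = v + v \left(-3 - v\right)$)
$0 \left(28 + z{\left(-5 \right)}\right) = 0 \left(28 - - 5 \left(2 - 5\right)\right) = 0 \left(28 - \left(-5\right) \left(-3\right)\right) = 0 \left(28 - 15\right) = 0 \cdot 13 = 0$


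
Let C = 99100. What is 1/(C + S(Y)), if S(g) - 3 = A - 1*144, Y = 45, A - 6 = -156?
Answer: 1/98809 ≈ 1.0121e-5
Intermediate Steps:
A = -150 (A = 6 - 156 = -150)
S(g) = -291 (S(g) = 3 + (-150 - 1*144) = 3 + (-150 - 144) = 3 - 294 = -291)
1/(C + S(Y)) = 1/(99100 - 291) = 1/98809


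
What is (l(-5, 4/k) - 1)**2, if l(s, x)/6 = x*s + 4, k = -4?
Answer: 2809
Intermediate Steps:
l(s, x) = 24 + 6*s*x (l(s, x) = 6*(x*s + 4) = 6*(s*x + 4) = 6*(4 + s*x) = 24 + 6*s*x)
(l(-5, 4/k) - 1)**2 = ((24 + 6*(-5)*(4/(-4))) - 1)**2 = ((24 + 6*(-5)*(4*(-1/4))) - 1)**2 = ((24 + 6*(-5)*(-1)) - 1)**2 = ((24 + 30) - 1)**2 = (54 - 1)**2 = 53**2 = 2809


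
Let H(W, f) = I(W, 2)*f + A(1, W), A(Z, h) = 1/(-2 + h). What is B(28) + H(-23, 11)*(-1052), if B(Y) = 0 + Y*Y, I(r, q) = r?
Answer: 6674552/25 ≈ 2.6698e+5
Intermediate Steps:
B(Y) = Y**2 (B(Y) = 0 + Y**2 = Y**2)
H(W, f) = 1/(-2 + W) + W*f (H(W, f) = W*f + 1/(-2 + W) = 1/(-2 + W) + W*f)
B(28) + H(-23, 11)*(-1052) = 28**2 + ((1 - 23*11*(-2 - 23))/(-2 - 23))*(-1052) = 784 + ((1 - 23*11*(-25))/(-25))*(-1052) = 784 - (1 + 6325)/25*(-1052) = 784 - 1/25*6326*(-1052) = 784 - 6326/25*(-1052) = 784 + 6654952/25 = 6674552/25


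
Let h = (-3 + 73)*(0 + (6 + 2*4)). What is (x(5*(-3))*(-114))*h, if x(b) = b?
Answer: 1675800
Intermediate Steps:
h = 980 (h = 70*(0 + (6 + 8)) = 70*(0 + 14) = 70*14 = 980)
(x(5*(-3))*(-114))*h = ((5*(-3))*(-114))*980 = -15*(-114)*980 = 1710*980 = 1675800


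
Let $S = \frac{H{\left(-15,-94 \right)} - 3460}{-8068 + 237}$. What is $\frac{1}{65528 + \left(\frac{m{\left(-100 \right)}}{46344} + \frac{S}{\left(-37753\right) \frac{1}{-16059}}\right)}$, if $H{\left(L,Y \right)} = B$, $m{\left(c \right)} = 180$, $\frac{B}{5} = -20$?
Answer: $\frac{1141776135466}{74818531830166673} \approx 1.5261 \cdot 10^{-5}$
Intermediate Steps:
$B = -100$ ($B = 5 \left(-20\right) = -100$)
$H{\left(L,Y \right)} = -100$
$S = \frac{3560}{7831}$ ($S = \frac{-100 - 3460}{-8068 + 237} = - \frac{3560}{-7831} = \left(-3560\right) \left(- \frac{1}{7831}\right) = \frac{3560}{7831} \approx 0.4546$)
$\frac{1}{65528 + \left(\frac{m{\left(-100 \right)}}{46344} + \frac{S}{\left(-37753\right) \frac{1}{-16059}}\right)} = \frac{1}{65528 + \left(\frac{180}{46344} + \frac{3560}{7831 \left(- \frac{37753}{-16059}\right)}\right)} = \frac{1}{65528 + \left(180 \cdot \frac{1}{46344} + \frac{3560}{7831 \left(\left(-37753\right) \left(- \frac{1}{16059}\right)\right)}\right)} = \frac{1}{65528 + \left(\frac{15}{3862} + \frac{3560}{7831 \cdot \frac{37753}{16059}}\right)} = \frac{1}{65528 + \left(\frac{15}{3862} + \frac{3560}{7831} \cdot \frac{16059}{37753}\right)} = \frac{1}{65528 + \left(\frac{15}{3862} + \frac{57170040}{295643743}\right)} = \frac{1}{65528 + \frac{225225350625}{1141776135466}} = \frac{1}{\frac{74818531830166673}{1141776135466}} = \frac{1141776135466}{74818531830166673}$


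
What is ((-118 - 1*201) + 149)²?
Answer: 28900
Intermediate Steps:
((-118 - 1*201) + 149)² = ((-118 - 201) + 149)² = (-319 + 149)² = (-170)² = 28900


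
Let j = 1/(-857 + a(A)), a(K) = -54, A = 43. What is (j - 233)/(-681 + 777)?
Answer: -26533/10932 ≈ -2.4271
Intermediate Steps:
j = -1/911 (j = 1/(-857 - 54) = 1/(-911) = -1/911 ≈ -0.0010977)
(j - 233)/(-681 + 777) = (-1/911 - 233)/(-681 + 777) = -212264/911/96 = -212264/911*1/96 = -26533/10932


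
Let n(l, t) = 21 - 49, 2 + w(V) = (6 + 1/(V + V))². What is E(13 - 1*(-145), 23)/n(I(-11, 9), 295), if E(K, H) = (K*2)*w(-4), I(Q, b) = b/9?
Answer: -164399/448 ≈ -366.96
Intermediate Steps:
I(Q, b) = b/9 (I(Q, b) = b*(⅑) = b/9)
w(V) = -2 + (6 + 1/(2*V))² (w(V) = -2 + (6 + 1/(V + V))² = -2 + (6 + 1/(2*V))²)
n(l, t) = -28
E(K, H) = 2081*K/32 (E(K, H) = (K*2)*(34 + 6/(-4) + (¼)/(-4)²) = (2*K)*(34 + 6*(-¼) + (¼)*(1/16)) = (2*K)*(34 - 3/2 + 1/64) = (2*K)*(2081/64) = 2081*K/32)
E(13 - 1*(-145), 23)/n(I(-11, 9), 295) = (2081*(13 - 1*(-145))/32)/(-28) = (2081*(13 + 145)/32)*(-1/28) = ((2081/32)*158)*(-1/28) = (164399/16)*(-1/28) = -164399/448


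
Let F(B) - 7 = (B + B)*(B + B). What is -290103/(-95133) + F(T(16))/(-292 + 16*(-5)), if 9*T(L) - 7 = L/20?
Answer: 8022492239/2654210700 ≈ 3.0226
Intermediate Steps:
T(L) = 7/9 + L/180 (T(L) = 7/9 + (L/20)/9 = 7/9 + L/180)
F(B) = 7 + 4*B**2 (F(B) = 7 + (B + B)*(B + B) = 7 + (2*B)*(2*B) = 7 + 4*B**2)
-290103/(-95133) + F(T(16))/(-292 + 16*(-5)) = -290103/(-95133) + (7 + 4*(7/9 + (1/180)*16)**2)/(-292 + 16*(-5)) = -290103*(-1/95133) + (7 + 4*(7/9 + 4/45)**2)/(-292 - 80) = 96701/31711 + (7 + 4*(13/15)**2)/(-372) = 96701/31711 + (7 + 4*(169/225))*(-1/372) = 96701/31711 + (7 + 676/225)*(-1/372) = 96701/31711 + (2251/225)*(-1/372) = 96701/31711 - 2251/83700 = 8022492239/2654210700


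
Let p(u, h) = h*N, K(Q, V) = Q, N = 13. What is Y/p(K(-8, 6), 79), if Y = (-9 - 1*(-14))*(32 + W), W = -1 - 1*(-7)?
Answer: 190/1027 ≈ 0.18500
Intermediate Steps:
W = 6 (W = -1 + 7 = 6)
p(u, h) = 13*h (p(u, h) = h*13 = 13*h)
Y = 190 (Y = (-9 - 1*(-14))*(32 + 6) = (-9 + 14)*38 = 5*38 = 190)
Y/p(K(-8, 6), 79) = 190/((13*79)) = 190/1027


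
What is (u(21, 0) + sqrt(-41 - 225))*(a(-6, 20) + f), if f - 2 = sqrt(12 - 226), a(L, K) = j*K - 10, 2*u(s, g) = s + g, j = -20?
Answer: -(21 + 2*I*sqrt(266))*(408 - I*sqrt(214))/2 ≈ -4522.6 - 6500.7*I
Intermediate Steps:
u(s, g) = g/2 + s/2 (u(s, g) = (s + g)/2 = (g + s)/2 = g/2 + s/2)
a(L, K) = -10 - 20*K (a(L, K) = -20*K - 10 = -10 - 20*K)
f = 2 + I*sqrt(214) (f = 2 + sqrt(12 - 226) = 2 + sqrt(-214) = 2 + I*sqrt(214) ≈ 2.0 + 14.629*I)
(u(21, 0) + sqrt(-41 - 225))*(a(-6, 20) + f) = (((1/2)*0 + (1/2)*21) + sqrt(-41 - 225))*((-10 - 20*20) + (2 + I*sqrt(214))) = ((0 + 21/2) + sqrt(-266))*((-10 - 400) + (2 + I*sqrt(214))) = (21/2 + I*sqrt(266))*(-410 + (2 + I*sqrt(214))) = (21/2 + I*sqrt(266))*(-408 + I*sqrt(214)) = (-408 + I*sqrt(214))*(21/2 + I*sqrt(266))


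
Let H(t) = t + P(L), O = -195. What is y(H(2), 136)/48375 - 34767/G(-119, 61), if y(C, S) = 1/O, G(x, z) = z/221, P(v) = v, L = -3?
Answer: -72479481969436/575420625 ≈ -1.2596e+5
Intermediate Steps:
H(t) = -3 + t (H(t) = t - 3 = -3 + t)
G(x, z) = z/221 (G(x, z) = z*(1/221) = z/221)
y(C, S) = -1/195 (y(C, S) = 1/(-195) = -1/195)
y(H(2), 136)/48375 - 34767/G(-119, 61) = -1/195/48375 - 34767/((1/221)*61) = -1/195*1/48375 - 34767/61/221 = -1/9433125 - 34767*221/61 = -1/9433125 - 7683507/61 = -72479481969436/575420625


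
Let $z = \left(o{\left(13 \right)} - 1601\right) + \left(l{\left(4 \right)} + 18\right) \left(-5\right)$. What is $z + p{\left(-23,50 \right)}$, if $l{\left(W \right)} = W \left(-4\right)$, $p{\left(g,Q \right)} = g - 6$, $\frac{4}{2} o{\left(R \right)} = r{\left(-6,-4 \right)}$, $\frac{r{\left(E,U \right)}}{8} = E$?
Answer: $-1664$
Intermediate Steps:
$r{\left(E,U \right)} = 8 E$
$o{\left(R \right)} = -24$ ($o{\left(R \right)} = \frac{8 \left(-6\right)}{2} = \frac{1}{2} \left(-48\right) = -24$)
$p{\left(g,Q \right)} = -6 + g$
$l{\left(W \right)} = - 4 W$
$z = -1635$ ($z = \left(-24 - 1601\right) + \left(\left(-4\right) 4 + 18\right) \left(-5\right) = -1625 + \left(-16 + 18\right) \left(-5\right) = -1625 + 2 \left(-5\right) = -1625 - 10 = -1635$)
$z + p{\left(-23,50 \right)} = -1635 - 29 = -1664$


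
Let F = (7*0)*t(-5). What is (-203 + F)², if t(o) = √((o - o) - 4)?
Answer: 41209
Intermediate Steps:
t(o) = 2*I (t(o) = √(0 - 4) = √(-4) = 2*I)
F = 0 (F = (7*0)*(2*I) = 0*(2*I) = 0)
(-203 + F)² = (-203 + 0)² = (-203)² = 41209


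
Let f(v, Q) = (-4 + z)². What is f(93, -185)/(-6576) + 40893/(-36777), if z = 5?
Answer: -89649715/80615184 ≈ -1.1121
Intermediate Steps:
f(v, Q) = 1 (f(v, Q) = (-4 + 5)² = 1² = 1)
f(93, -185)/(-6576) + 40893/(-36777) = 1/(-6576) + 40893/(-36777) = 1*(-1/6576) + 40893*(-1/36777) = -1/6576 - 13631/12259 = -89649715/80615184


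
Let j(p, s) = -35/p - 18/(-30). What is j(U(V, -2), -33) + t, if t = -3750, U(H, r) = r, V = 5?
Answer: -37319/10 ≈ -3731.9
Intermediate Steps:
j(p, s) = ⅗ - 35/p (j(p, s) = -35/p - 18*(-1/30) = -35/p + ⅗ = ⅗ - 35/p)
j(U(V, -2), -33) + t = (⅗ - 35/(-2)) - 3750 = (⅗ - 35*(-½)) - 3750 = (⅗ + 35/2) - 3750 = 181/10 - 3750 = -37319/10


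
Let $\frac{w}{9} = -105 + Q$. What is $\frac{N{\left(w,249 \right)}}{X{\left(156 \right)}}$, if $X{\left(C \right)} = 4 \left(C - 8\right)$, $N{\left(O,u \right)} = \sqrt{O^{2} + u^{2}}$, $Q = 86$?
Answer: $\frac{3 \sqrt{10138}}{592} \approx 0.51024$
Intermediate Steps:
$w = -171$ ($w = 9 \left(-105 + 86\right) = 9 \left(-19\right) = -171$)
$X{\left(C \right)} = -32 + 4 C$ ($X{\left(C \right)} = 4 \left(-8 + C\right) = -32 + 4 C$)
$\frac{N{\left(w,249 \right)}}{X{\left(156 \right)}} = \frac{\sqrt{\left(-171\right)^{2} + 249^{2}}}{-32 + 4 \cdot 156} = \frac{\sqrt{29241 + 62001}}{-32 + 624} = \frac{\sqrt{91242}}{592} = 3 \sqrt{10138} \cdot \frac{1}{592} = \frac{3 \sqrt{10138}}{592}$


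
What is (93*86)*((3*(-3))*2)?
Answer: -143964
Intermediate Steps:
(93*86)*((3*(-3))*2) = 7998*(-9*2) = 7998*(-18) = -143964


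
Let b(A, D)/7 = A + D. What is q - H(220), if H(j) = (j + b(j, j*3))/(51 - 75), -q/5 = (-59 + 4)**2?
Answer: -89155/6 ≈ -14859.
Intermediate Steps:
b(A, D) = 7*A + 7*D (b(A, D) = 7*(A + D) = 7*A + 7*D)
q = -15125 (q = -5*(-59 + 4)**2 = -5*(-55)**2 = -5*3025 = -15125)
H(j) = -29*j/24 (H(j) = (j + (7*j + 7*(j*3)))/(51 - 75) = (j + (7*j + 7*(3*j)))/(-24) = (j + (7*j + 21*j))*(-1/24) = (j + 28*j)*(-1/24) = (29*j)*(-1/24) = -29*j/24)
q - H(220) = -15125 - (-29)*220/24 = -15125 - 1*(-1595/6) = -15125 + 1595/6 = -89155/6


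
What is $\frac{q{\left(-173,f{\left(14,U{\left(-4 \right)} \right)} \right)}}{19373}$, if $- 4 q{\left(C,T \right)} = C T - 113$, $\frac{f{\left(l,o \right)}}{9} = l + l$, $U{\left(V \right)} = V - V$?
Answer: $\frac{43709}{77492} \approx 0.56404$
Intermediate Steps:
$U{\left(V \right)} = 0$
$f{\left(l,o \right)} = 18 l$ ($f{\left(l,o \right)} = 9 \left(l + l\right) = 9 \cdot 2 l = 18 l$)
$q{\left(C,T \right)} = \frac{113}{4} - \frac{C T}{4}$ ($q{\left(C,T \right)} = - \frac{C T - 113}{4} = - \frac{-113 + C T}{4} = \frac{113}{4} - \frac{C T}{4}$)
$\frac{q{\left(-173,f{\left(14,U{\left(-4 \right)} \right)} \right)}}{19373} = \frac{\frac{113}{4} - - \frac{173 \cdot 18 \cdot 14}{4}}{19373} = \left(\frac{113}{4} - \left(- \frac{173}{4}\right) 252\right) \frac{1}{19373} = \left(\frac{113}{4} + 10899\right) \frac{1}{19373} = \frac{43709}{4} \cdot \frac{1}{19373} = \frac{43709}{77492}$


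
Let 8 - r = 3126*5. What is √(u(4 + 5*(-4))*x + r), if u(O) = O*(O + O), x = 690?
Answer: √337658 ≈ 581.08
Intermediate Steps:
u(O) = 2*O² (u(O) = O*(2*O) = 2*O²)
r = -15622 (r = 8 - 3126*5 = 8 - 1*15630 = 8 - 15630 = -15622)
√(u(4 + 5*(-4))*x + r) = √((2*(4 + 5*(-4))²)*690 - 15622) = √((2*(4 - 20)²)*690 - 15622) = √((2*(-16)²)*690 - 15622) = √((2*256)*690 - 15622) = √(512*690 - 15622) = √(353280 - 15622) = √337658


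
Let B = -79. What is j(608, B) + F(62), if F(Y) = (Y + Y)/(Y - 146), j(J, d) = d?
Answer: -1690/21 ≈ -80.476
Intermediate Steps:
F(Y) = 2*Y/(-146 + Y) (F(Y) = (2*Y)/(-146 + Y) = 2*Y/(-146 + Y))
j(608, B) + F(62) = -79 + 2*62/(-146 + 62) = -79 + 2*62/(-84) = -79 + 2*62*(-1/84) = -79 - 31/21 = -1690/21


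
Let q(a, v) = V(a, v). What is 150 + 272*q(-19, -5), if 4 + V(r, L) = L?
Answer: -2298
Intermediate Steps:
V(r, L) = -4 + L
q(a, v) = -4 + v
150 + 272*q(-19, -5) = 150 + 272*(-4 - 5) = 150 + 272*(-9) = 150 - 2448 = -2298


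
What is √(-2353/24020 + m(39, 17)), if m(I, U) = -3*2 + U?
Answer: √1572511335/12010 ≈ 3.3018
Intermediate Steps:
m(I, U) = -6 + U
√(-2353/24020 + m(39, 17)) = √(-2353/24020 + (-6 + 17)) = √(-2353*1/24020 + 11) = √(-2353/24020 + 11) = √(261867/24020) = √1572511335/12010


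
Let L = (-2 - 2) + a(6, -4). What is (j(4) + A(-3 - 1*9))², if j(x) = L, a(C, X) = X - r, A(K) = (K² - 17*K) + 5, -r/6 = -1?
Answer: 114921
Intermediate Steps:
r = 6 (r = -6*(-1) = 6)
A(K) = 5 + K² - 17*K
a(C, X) = -6 + X (a(C, X) = X - 1*6 = X - 6 = -6 + X)
L = -14 (L = (-2 - 2) + (-6 - 4) = -4 - 10 = -14)
j(x) = -14
(j(4) + A(-3 - 1*9))² = (-14 + (5 + (-3 - 1*9)² - 17*(-3 - 1*9)))² = (-14 + (5 + (-3 - 9)² - 17*(-3 - 9)))² = (-14 + (5 + (-12)² - 17*(-12)))² = (-14 + (5 + 144 + 204))² = (-14 + 353)² = 339² = 114921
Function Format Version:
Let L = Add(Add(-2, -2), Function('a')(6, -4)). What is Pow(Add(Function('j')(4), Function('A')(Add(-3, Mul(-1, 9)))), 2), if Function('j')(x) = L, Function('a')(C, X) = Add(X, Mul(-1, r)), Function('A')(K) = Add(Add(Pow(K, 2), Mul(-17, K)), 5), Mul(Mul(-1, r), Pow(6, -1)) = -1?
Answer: 114921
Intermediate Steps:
r = 6 (r = Mul(-6, -1) = 6)
Function('A')(K) = Add(5, Pow(K, 2), Mul(-17, K))
Function('a')(C, X) = Add(-6, X) (Function('a')(C, X) = Add(X, Mul(-1, 6)) = Add(X, -6) = Add(-6, X))
L = -14 (L = Add(Add(-2, -2), Add(-6, -4)) = Add(-4, -10) = -14)
Function('j')(x) = -14
Pow(Add(Function('j')(4), Function('A')(Add(-3, Mul(-1, 9)))), 2) = Pow(Add(-14, Add(5, Pow(Add(-3, Mul(-1, 9)), 2), Mul(-17, Add(-3, Mul(-1, 9))))), 2) = Pow(Add(-14, Add(5, Pow(Add(-3, -9), 2), Mul(-17, Add(-3, -9)))), 2) = Pow(Add(-14, Add(5, Pow(-12, 2), Mul(-17, -12))), 2) = Pow(Add(-14, Add(5, 144, 204)), 2) = Pow(Add(-14, 353), 2) = Pow(339, 2) = 114921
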